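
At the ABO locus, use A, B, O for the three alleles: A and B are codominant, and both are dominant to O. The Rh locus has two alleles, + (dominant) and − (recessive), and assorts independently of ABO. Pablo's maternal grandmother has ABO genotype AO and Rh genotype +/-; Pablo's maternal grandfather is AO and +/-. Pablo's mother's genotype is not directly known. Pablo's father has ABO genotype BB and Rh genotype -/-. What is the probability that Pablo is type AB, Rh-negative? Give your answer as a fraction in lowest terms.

Pablo's mother's ABO genotype from AO × AO: 1/4 AA, 1/2 AO, 1/4 OO.
Crossing each possibility with the father BB and summing P(type AB): 1/4·1 + 1/2·1/2 + 1/4·0 = 1/2.
Similarly for Rh via the mother's Rh distribution: P(Rh-) = 1/2.
Independent loci: 1/2 × 1/2 = 1/4.

1/4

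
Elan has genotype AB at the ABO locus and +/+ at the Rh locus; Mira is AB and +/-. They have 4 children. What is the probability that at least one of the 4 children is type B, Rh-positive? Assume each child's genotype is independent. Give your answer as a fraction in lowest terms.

175/256

ABO cross AB × AB → 1/4 A, 1/4 B, 1/2 AB.
Rh cross +/+ × +/- → 1 Rh+; so P(type B, Rh-positive) = 1/4 × 1 = 1/4 per child.
P(none) = (3/4)^4 = 81/256; P(at least one) = 1 − 81/256 = 175/256.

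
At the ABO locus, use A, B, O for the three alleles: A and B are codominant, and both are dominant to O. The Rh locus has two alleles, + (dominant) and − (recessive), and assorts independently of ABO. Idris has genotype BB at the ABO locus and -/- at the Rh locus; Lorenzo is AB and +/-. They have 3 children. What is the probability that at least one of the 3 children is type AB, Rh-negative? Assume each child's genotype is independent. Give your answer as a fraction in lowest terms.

ABO cross BB × AB → 1/2 B, 1/2 AB.
Rh cross -/- × +/- → 1/2 Rh+, 1/2 Rh-; so P(type AB, Rh-negative) = 1/2 × 1/2 = 1/4 per child.
P(none) = (3/4)^3 = 27/64; P(at least one) = 1 − 27/64 = 37/64.

37/64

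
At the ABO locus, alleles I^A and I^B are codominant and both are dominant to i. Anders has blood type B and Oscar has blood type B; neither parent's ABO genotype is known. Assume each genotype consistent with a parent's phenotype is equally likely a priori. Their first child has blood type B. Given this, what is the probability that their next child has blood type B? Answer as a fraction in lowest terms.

Possible genotypes: Anders ∈ {I^B I^B, I^B i}; Oscar ∈ {I^B I^B, I^B i}.
Weight each parental genotype pair by prior × P(type-B child):
  I^B I^B × I^B I^B: posterior weight 4/15; P(next child type B) = 1.
  I^B I^B × I^B i: posterior weight 4/15; P(next child type B) = 1.
  I^B i × I^B I^B: posterior weight 4/15; P(next child type B) = 1.
  I^B i × I^B i: posterior weight 1/5; P(next child type B) = 3/4.
Weighted sum = 19/20.

19/20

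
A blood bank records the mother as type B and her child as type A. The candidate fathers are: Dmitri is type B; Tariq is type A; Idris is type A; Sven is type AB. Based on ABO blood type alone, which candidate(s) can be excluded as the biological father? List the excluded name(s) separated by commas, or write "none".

Dmitri

A candidate is excluded only if no genotype consistent with his phenotype could produce a type A child with a type B mother.
Dmitri (type B): no genotype consistent with that phenotype can produce a type-A child with a type-B mother.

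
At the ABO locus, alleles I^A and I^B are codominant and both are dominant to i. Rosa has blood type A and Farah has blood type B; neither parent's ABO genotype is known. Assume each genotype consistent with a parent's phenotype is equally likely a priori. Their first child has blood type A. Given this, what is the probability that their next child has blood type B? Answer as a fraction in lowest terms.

1/12

Possible genotypes: Rosa ∈ {I^A I^A, I^A i}; Farah ∈ {I^B I^B, I^B i}.
Weight each parental genotype pair by prior × P(type-A child):
  I^A I^A × I^B i: posterior weight 2/3; P(next child type B) = 0.
  I^A i × I^B i: posterior weight 1/3; P(next child type B) = 1/4.
Weighted sum = 1/12.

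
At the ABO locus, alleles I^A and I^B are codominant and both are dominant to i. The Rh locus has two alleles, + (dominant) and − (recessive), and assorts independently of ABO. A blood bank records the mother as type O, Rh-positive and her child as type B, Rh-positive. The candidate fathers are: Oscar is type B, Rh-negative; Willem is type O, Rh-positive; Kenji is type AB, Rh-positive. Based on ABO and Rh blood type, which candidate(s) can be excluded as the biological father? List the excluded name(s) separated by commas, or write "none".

A candidate is excluded only if no genotype consistent with his phenotype could produce a type B, Rh-positive child with a type O, Rh-positive mother.
Willem (type O, Rh+): no genotype consistent with that phenotype can produce a type-B Rh+ child with a type-O mother.

Willem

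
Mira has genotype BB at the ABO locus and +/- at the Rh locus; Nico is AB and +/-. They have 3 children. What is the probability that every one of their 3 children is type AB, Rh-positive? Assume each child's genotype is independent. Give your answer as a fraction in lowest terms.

ABO cross BB × AB → 1/2 B, 1/2 AB.
Rh cross +/- × +/- → 3/4 Rh+, 1/4 Rh-; so P(type AB, Rh-positive) = 1/2 × 3/4 = 3/8 per child.
All 3 independent: (3/8)^3 = 27/512.

27/512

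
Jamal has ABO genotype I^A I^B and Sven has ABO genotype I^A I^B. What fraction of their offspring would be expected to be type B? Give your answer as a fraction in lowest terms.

ABO cross I^A I^B × I^A I^B → offspring phenotypes: 1/4 A, 1/4 B, 1/2 AB.
So P(type B) = 1/4.

1/4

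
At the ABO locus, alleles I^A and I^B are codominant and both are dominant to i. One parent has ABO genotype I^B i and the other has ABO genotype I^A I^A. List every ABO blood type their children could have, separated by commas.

Gametes from I^B i × I^A I^A give offspring ABO genotypes I^A I^B, I^A i, i.e. phenotypes A, AB.

A, AB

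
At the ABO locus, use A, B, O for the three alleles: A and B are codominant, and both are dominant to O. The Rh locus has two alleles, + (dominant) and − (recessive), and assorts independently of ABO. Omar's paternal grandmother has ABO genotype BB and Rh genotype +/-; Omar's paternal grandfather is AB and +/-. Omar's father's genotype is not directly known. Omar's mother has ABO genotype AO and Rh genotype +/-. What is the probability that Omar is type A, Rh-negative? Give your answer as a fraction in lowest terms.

1/16

Omar's father's ABO genotype from BB × AB: 1/2 AB, 1/2 BB.
Crossing each possibility with the mother AO and summing P(type A): 1/2·1/2 + 1/2·0 = 1/4.
Similarly for Rh via the father's Rh distribution: P(Rh-) = 1/4.
Independent loci: 1/4 × 1/4 = 1/16.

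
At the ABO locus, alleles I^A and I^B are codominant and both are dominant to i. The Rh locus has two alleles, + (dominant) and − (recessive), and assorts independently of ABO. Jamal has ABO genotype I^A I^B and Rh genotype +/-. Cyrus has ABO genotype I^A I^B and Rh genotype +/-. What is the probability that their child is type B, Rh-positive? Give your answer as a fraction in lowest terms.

3/16

ABO cross I^A I^B × I^A I^B → offspring phenotypes: 1/4 A, 1/4 B, 1/2 AB.
Rh cross +/- × +/- → 3/4 Rh+, 1/4 Rh-.
Independent loci: P(type B, Rh-positive) = 1/4 × 3/4 = 3/16.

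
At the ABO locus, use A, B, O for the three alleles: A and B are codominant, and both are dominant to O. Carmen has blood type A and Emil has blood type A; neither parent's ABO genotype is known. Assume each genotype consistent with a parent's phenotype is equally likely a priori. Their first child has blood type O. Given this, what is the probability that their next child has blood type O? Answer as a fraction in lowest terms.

1/4

Possible genotypes: Carmen ∈ {AA, AO}; Emil ∈ {AA, AO}.
Weight each parental genotype pair by prior × P(type-O child):
  AO × AO: posterior weight 1; P(next child type O) = 1/4.
Weighted sum = 1/4.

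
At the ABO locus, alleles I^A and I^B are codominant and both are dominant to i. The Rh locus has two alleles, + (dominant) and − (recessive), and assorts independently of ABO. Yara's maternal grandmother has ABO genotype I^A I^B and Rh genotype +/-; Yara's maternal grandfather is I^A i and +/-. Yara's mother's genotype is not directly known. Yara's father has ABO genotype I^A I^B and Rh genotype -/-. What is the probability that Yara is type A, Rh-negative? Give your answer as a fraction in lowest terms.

Yara's mother's ABO genotype from I^A I^B × I^A i: 1/4 I^A I^A, 1/4 I^A I^B, 1/4 I^A i, 1/4 I^B i.
Crossing each possibility with the father I^A I^B and summing P(type A): 1/4·1/2 + 1/4·1/4 + 1/4·1/2 + 1/4·1/4 = 3/8.
Similarly for Rh via the mother's Rh distribution: P(Rh-) = 1/2.
Independent loci: 3/8 × 1/2 = 3/16.

3/16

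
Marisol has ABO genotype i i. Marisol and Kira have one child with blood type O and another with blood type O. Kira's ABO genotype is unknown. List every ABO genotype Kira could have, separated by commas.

For each candidate genotype of Kira, check whether crossing it with i i can produce every observed child phenotype.
  I^A I^A → possible child types {A} ✗
  I^A I^B → possible child types {A, B} ✗
  I^A i → possible child types {O, A} ✓
  I^B I^B → possible child types {B} ✗
  I^B i → possible child types {O, B} ✓
  i i → possible child types {O} ✓

I^A i, I^B i, i i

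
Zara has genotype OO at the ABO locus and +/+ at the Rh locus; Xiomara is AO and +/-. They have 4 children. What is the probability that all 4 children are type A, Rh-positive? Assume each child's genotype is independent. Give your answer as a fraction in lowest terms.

1/16

ABO cross OO × AO → 1/2 O, 1/2 A.
Rh cross +/+ × +/- → 1 Rh+; so P(type A, Rh-positive) = 1/2 × 1 = 1/2 per child.
All 4 independent: (1/2)^4 = 1/16.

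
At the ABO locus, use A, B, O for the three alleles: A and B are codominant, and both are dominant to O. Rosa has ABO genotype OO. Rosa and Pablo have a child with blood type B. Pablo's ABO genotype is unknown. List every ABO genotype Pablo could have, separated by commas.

For each candidate genotype of Pablo, check whether crossing it with OO can produce every observed child phenotype.
  AA → possible child types {A} ✗
  AB → possible child types {A, B} ✓
  AO → possible child types {O, A} ✗
  BB → possible child types {B} ✓
  BO → possible child types {O, B} ✓
  OO → possible child types {O} ✗

AB, BB, BO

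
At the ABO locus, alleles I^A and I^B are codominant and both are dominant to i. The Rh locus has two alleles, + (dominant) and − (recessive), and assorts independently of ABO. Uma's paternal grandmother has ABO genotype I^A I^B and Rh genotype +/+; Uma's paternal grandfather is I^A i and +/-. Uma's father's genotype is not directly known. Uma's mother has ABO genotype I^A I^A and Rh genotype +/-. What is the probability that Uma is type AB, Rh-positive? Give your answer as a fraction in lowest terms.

Uma's father's ABO genotype from I^A I^B × I^A i: 1/4 I^A I^A, 1/4 I^A I^B, 1/4 I^A i, 1/4 I^B i.
Crossing each possibility with the mother I^A I^A and summing P(type AB): 1/4·0 + 1/4·1/2 + 1/4·0 + 1/4·1/2 = 1/4.
Similarly for Rh via the father's Rh distribution: P(Rh+) = 7/8.
Independent loci: 1/4 × 7/8 = 7/32.

7/32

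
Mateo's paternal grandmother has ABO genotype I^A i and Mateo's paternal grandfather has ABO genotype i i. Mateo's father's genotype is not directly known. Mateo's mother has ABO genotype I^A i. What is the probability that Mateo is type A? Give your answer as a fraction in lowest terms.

5/8

Mateo's father's ABO genotype from I^A i × i i: 1/2 I^A i, 1/2 i i.
Crossing each possibility with the mother I^A i and summing P(type A): 1/2·3/4 + 1/2·1/2 = 5/8.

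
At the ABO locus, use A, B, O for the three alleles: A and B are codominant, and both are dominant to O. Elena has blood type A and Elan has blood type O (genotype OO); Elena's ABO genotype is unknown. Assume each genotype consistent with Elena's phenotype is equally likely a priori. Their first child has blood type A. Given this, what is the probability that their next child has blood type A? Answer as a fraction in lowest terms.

5/6

Possible genotypes: Elena ∈ {AA, AO}; Elan ∈ {OO}.
Weight each parental genotype pair by prior × P(type-A child):
  AA × OO: posterior weight 2/3; P(next child type A) = 1.
  AO × OO: posterior weight 1/3; P(next child type A) = 1/2.
Weighted sum = 5/6.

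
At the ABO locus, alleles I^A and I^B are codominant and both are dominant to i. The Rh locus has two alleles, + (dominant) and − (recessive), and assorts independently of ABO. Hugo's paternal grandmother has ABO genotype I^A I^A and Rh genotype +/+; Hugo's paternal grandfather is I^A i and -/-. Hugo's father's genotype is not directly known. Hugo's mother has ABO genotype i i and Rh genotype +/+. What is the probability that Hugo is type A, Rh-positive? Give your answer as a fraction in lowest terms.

Hugo's father's ABO genotype from I^A I^A × I^A i: 1/2 I^A I^A, 1/2 I^A i.
Crossing each possibility with the mother i i and summing P(type A): 1/2·1 + 1/2·1/2 = 3/4.
Similarly for Rh via the father's Rh distribution: P(Rh+) = 1.
Independent loci: 3/4 × 1 = 3/4.

3/4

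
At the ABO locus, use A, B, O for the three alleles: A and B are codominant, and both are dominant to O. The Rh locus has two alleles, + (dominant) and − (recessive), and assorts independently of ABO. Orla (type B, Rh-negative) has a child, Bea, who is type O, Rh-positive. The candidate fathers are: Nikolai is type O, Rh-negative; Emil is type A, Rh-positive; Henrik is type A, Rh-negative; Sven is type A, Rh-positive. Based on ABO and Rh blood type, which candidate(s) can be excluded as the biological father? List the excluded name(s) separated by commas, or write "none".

Nikolai, Henrik

A candidate is excluded only if no genotype consistent with his phenotype could produce a type O, Rh-positive child with a type B, Rh-negative mother.
Nikolai (type O, Rh-): no genotype consistent with that phenotype can produce a type-O Rh+ child with a type-B mother.
Henrik (type A, Rh-): no genotype consistent with that phenotype can produce a type-O Rh+ child with a type-B mother.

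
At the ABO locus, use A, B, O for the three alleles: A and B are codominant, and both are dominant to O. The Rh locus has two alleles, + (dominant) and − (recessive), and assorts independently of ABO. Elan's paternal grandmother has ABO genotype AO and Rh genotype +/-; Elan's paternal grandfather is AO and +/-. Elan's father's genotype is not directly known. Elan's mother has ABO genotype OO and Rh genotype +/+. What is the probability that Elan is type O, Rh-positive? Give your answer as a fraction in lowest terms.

1/2

Elan's father's ABO genotype from AO × AO: 1/4 AA, 1/2 AO, 1/4 OO.
Crossing each possibility with the mother OO and summing P(type O): 1/4·0 + 1/2·1/2 + 1/4·1 = 1/2.
Similarly for Rh via the father's Rh distribution: P(Rh+) = 1.
Independent loci: 1/2 × 1 = 1/2.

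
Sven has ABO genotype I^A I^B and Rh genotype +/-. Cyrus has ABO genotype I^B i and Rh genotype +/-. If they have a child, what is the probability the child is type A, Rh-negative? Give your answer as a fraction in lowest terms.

ABO cross I^A I^B × I^B i → offspring phenotypes: 1/4 A, 1/2 B, 1/4 AB.
Rh cross +/- × +/- → 3/4 Rh+, 1/4 Rh-.
Independent loci: P(type A, Rh-negative) = 1/4 × 1/4 = 1/16.

1/16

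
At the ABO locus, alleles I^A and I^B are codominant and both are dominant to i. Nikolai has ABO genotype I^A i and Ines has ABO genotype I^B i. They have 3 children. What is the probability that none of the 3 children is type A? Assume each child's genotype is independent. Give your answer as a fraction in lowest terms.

27/64

ABO cross I^A i × I^B i → 1/4 O, 1/4 A, 1/4 B, 1/4 AB.
So P(type A) = 1/4 per child.
P(not type A) = 3/4 for one child; (3/4)^3 = 27/64.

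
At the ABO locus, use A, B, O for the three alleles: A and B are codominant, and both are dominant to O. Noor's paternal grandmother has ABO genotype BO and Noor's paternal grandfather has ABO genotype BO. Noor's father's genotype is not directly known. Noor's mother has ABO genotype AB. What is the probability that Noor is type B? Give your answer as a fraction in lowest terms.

1/2

Noor's father's ABO genotype from BO × BO: 1/4 BB, 1/2 BO, 1/4 OO.
Crossing each possibility with the mother AB and summing P(type B): 1/4·1/2 + 1/2·1/2 + 1/4·1/2 = 1/2.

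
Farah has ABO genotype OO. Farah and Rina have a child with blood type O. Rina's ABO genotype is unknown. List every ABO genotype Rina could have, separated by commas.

AO, BO, OO

For each candidate genotype of Rina, check whether crossing it with OO can produce every observed child phenotype.
  AA → possible child types {A} ✗
  AB → possible child types {A, B} ✗
  AO → possible child types {O, A} ✓
  BB → possible child types {B} ✗
  BO → possible child types {O, B} ✓
  OO → possible child types {O} ✓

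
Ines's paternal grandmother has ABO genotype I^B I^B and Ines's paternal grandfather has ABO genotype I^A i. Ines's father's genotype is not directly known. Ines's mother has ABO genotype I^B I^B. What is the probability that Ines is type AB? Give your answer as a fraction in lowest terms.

1/4

Ines's father's ABO genotype from I^B I^B × I^A i: 1/2 I^A I^B, 1/2 I^B i.
Crossing each possibility with the mother I^B I^B and summing P(type AB): 1/2·1/2 + 1/2·0 = 1/4.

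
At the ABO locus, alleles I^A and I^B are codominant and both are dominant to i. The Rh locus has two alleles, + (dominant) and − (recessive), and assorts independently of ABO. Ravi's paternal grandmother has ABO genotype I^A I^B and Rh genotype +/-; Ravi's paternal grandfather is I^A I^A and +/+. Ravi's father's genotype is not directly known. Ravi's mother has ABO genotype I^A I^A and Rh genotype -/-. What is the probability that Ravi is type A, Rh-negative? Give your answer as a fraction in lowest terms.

Ravi's father's ABO genotype from I^A I^B × I^A I^A: 1/2 I^A I^A, 1/2 I^A I^B.
Crossing each possibility with the mother I^A I^A and summing P(type A): 1/2·1 + 1/2·1/2 = 3/4.
Similarly for Rh via the father's Rh distribution: P(Rh-) = 1/4.
Independent loci: 3/4 × 1/4 = 3/16.

3/16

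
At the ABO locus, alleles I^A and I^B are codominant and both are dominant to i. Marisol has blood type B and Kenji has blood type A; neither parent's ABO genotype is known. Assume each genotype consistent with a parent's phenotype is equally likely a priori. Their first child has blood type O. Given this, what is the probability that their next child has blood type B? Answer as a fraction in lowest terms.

1/4

Possible genotypes: Marisol ∈ {I^B I^B, I^B i}; Kenji ∈ {I^A I^A, I^A i}.
Weight each parental genotype pair by prior × P(type-O child):
  I^B i × I^A i: posterior weight 1; P(next child type B) = 1/4.
Weighted sum = 1/4.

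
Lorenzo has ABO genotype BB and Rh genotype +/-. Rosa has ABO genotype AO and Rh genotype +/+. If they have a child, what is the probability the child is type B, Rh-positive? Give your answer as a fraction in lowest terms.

ABO cross BB × AO → offspring phenotypes: 1/2 B, 1/2 AB.
Rh cross +/- × +/+ → 1 Rh+.
Independent loci: P(type B, Rh-positive) = 1/2 × 1 = 1/2.

1/2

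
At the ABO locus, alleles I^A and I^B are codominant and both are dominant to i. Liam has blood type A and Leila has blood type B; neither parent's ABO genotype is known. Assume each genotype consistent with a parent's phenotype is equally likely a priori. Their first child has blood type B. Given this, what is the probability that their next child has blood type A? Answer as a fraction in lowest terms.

1/12

Possible genotypes: Liam ∈ {I^A I^A, I^A i}; Leila ∈ {I^B I^B, I^B i}.
Weight each parental genotype pair by prior × P(type-B child):
  I^A i × I^B I^B: posterior weight 2/3; P(next child type A) = 0.
  I^A i × I^B i: posterior weight 1/3; P(next child type A) = 1/4.
Weighted sum = 1/12.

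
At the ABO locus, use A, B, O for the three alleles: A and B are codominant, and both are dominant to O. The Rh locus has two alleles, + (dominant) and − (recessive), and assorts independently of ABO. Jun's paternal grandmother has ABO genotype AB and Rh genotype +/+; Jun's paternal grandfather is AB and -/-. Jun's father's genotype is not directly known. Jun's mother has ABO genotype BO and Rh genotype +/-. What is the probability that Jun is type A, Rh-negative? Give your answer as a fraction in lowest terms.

Jun's father's ABO genotype from AB × AB: 1/4 AA, 1/2 AB, 1/4 BB.
Crossing each possibility with the mother BO and summing P(type A): 1/4·1/2 + 1/2·1/4 + 1/4·0 = 1/4.
Similarly for Rh via the father's Rh distribution: P(Rh-) = 1/4.
Independent loci: 1/4 × 1/4 = 1/16.

1/16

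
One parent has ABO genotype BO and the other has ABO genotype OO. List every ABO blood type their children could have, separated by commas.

O, B

Gametes from BO × OO give offspring ABO genotypes BO, OO, i.e. phenotypes O, B.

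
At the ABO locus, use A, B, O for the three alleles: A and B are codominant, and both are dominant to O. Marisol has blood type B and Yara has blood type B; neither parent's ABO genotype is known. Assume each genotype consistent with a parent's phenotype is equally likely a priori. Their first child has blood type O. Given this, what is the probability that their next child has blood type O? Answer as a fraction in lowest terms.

1/4

Possible genotypes: Marisol ∈ {BB, BO}; Yara ∈ {BB, BO}.
Weight each parental genotype pair by prior × P(type-O child):
  BO × BO: posterior weight 1; P(next child type O) = 1/4.
Weighted sum = 1/4.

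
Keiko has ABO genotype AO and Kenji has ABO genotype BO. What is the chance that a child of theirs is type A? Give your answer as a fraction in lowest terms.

ABO cross AO × BO → offspring phenotypes: 1/4 O, 1/4 A, 1/4 B, 1/4 AB.
So P(type A) = 1/4.

1/4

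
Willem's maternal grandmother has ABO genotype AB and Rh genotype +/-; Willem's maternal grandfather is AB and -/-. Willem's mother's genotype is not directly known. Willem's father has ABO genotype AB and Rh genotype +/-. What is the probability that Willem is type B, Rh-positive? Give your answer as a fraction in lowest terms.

5/32

Willem's mother's ABO genotype from AB × AB: 1/4 AA, 1/2 AB, 1/4 BB.
Crossing each possibility with the father AB and summing P(type B): 1/4·0 + 1/2·1/4 + 1/4·1/2 = 1/4.
Similarly for Rh via the mother's Rh distribution: P(Rh+) = 5/8.
Independent loci: 1/4 × 5/8 = 5/32.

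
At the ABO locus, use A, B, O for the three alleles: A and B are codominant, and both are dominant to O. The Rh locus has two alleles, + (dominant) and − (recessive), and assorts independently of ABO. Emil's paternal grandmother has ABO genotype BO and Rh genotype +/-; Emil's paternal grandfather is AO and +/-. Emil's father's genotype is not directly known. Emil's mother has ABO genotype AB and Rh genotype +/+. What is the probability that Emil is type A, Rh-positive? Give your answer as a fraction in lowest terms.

Emil's father's ABO genotype from BO × AO: 1/4 AB, 1/4 AO, 1/4 BO, 1/4 OO.
Crossing each possibility with the mother AB and summing P(type A): 1/4·1/4 + 1/4·1/2 + 1/4·1/4 + 1/4·1/2 = 3/8.
Similarly for Rh via the father's Rh distribution: P(Rh+) = 1.
Independent loci: 3/8 × 1 = 3/8.

3/8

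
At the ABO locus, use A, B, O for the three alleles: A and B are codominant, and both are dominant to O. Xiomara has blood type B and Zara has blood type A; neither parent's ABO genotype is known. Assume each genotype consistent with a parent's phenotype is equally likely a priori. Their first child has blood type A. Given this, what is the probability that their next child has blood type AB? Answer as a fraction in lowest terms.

Possible genotypes: Xiomara ∈ {BB, BO}; Zara ∈ {AA, AO}.
Weight each parental genotype pair by prior × P(type-A child):
  BO × AA: posterior weight 2/3; P(next child type AB) = 1/2.
  BO × AO: posterior weight 1/3; P(next child type AB) = 1/4.
Weighted sum = 5/12.

5/12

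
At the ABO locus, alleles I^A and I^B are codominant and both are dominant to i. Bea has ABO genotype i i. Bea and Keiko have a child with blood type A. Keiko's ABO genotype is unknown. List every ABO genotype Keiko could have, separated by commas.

For each candidate genotype of Keiko, check whether crossing it with i i can produce every observed child phenotype.
  I^A I^A → possible child types {A} ✓
  I^A I^B → possible child types {A, B} ✓
  I^A i → possible child types {O, A} ✓
  I^B I^B → possible child types {B} ✗
  I^B i → possible child types {O, B} ✗
  i i → possible child types {O} ✗

I^A I^A, I^A I^B, I^A i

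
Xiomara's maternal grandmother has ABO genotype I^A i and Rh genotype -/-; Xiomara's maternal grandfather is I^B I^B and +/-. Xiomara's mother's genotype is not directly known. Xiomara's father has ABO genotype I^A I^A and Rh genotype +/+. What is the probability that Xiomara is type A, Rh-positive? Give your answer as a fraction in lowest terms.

Xiomara's mother's ABO genotype from I^A i × I^B I^B: 1/2 I^A I^B, 1/2 I^B i.
Crossing each possibility with the father I^A I^A and summing P(type A): 1/2·1/2 + 1/2·1/2 = 1/2.
Similarly for Rh via the mother's Rh distribution: P(Rh+) = 1.
Independent loci: 1/2 × 1 = 1/2.

1/2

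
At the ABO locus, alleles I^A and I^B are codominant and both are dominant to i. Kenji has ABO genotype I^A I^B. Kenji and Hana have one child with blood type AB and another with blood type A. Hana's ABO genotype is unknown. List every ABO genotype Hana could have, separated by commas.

For each candidate genotype of Hana, check whether crossing it with I^A I^B can produce every observed child phenotype.
  I^A I^A → possible child types {A, AB} ✓
  I^A I^B → possible child types {A, B, AB} ✓
  I^A i → possible child types {A, B, AB} ✓
  I^B I^B → possible child types {B, AB} ✗
  I^B i → possible child types {A, B, AB} ✓
  i i → possible child types {A, B} ✗

I^A I^A, I^A I^B, I^A i, I^B i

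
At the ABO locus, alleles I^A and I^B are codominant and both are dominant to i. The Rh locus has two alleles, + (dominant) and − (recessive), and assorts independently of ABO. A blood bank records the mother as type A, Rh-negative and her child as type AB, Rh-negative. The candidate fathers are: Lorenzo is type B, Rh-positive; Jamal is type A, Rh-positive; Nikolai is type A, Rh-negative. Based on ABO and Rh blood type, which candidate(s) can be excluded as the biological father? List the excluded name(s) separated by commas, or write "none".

A candidate is excluded only if no genotype consistent with his phenotype could produce a type AB, Rh-negative child with a type A, Rh-negative mother.
Jamal (type A, Rh+): no genotype consistent with that phenotype can produce a type-AB Rh- child with a type-A mother.
Nikolai (type A, Rh-): no genotype consistent with that phenotype can produce a type-AB Rh- child with a type-A mother.

Jamal, Nikolai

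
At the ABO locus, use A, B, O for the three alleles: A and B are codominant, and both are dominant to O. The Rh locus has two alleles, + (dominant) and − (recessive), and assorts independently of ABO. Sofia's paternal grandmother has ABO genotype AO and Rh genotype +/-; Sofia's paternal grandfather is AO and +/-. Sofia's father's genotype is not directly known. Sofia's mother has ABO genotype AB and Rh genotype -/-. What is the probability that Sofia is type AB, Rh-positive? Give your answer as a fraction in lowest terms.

1/8

Sofia's father's ABO genotype from AO × AO: 1/4 AA, 1/2 AO, 1/4 OO.
Crossing each possibility with the mother AB and summing P(type AB): 1/4·1/2 + 1/2·1/4 + 1/4·0 = 1/4.
Similarly for Rh via the father's Rh distribution: P(Rh+) = 1/2.
Independent loci: 1/4 × 1/2 = 1/8.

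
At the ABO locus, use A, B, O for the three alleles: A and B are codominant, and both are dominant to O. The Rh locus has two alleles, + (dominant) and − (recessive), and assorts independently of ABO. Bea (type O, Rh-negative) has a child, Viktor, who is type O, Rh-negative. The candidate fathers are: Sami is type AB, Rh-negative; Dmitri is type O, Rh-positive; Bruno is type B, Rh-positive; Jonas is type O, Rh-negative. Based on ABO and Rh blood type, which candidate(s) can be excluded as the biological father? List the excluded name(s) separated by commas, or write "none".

Sami

A candidate is excluded only if no genotype consistent with his phenotype could produce a type O, Rh-negative child with a type O, Rh-negative mother.
Sami (type AB, Rh-): no genotype consistent with that phenotype can produce a type-O Rh- child with a type-O mother.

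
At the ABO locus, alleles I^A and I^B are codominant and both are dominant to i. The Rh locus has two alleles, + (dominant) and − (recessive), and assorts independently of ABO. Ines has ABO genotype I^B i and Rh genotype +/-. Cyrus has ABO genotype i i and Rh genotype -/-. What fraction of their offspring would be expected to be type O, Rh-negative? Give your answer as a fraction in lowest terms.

ABO cross I^B i × i i → offspring phenotypes: 1/2 O, 1/2 B.
Rh cross +/- × -/- → 1/2 Rh+, 1/2 Rh-.
Independent loci: P(type O, Rh-negative) = 1/2 × 1/2 = 1/4.

1/4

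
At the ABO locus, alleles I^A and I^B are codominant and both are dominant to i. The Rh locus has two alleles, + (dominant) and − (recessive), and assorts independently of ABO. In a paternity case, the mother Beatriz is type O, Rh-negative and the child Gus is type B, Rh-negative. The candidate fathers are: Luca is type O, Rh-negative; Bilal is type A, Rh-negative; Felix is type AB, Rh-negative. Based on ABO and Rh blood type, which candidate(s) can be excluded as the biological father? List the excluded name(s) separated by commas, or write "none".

A candidate is excluded only if no genotype consistent with his phenotype could produce a type B, Rh-negative child with a type O, Rh-negative mother.
Luca (type O, Rh-): no genotype consistent with that phenotype can produce a type-B Rh- child with a type-O mother.
Bilal (type A, Rh-): no genotype consistent with that phenotype can produce a type-B Rh- child with a type-O mother.

Luca, Bilal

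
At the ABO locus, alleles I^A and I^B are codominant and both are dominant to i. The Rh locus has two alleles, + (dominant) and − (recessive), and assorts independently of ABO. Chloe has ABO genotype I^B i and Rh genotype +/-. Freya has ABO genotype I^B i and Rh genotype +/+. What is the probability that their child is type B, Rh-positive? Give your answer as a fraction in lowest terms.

ABO cross I^B i × I^B i → offspring phenotypes: 1/4 O, 3/4 B.
Rh cross +/- × +/+ → 1 Rh+.
Independent loci: P(type B, Rh-positive) = 3/4 × 1 = 3/4.

3/4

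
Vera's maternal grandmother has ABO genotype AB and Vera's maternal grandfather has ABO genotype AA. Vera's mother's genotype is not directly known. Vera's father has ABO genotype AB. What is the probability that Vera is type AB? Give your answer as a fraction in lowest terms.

1/2

Vera's mother's ABO genotype from AB × AA: 1/2 AA, 1/2 AB.
Crossing each possibility with the father AB and summing P(type AB): 1/2·1/2 + 1/2·1/2 = 1/2.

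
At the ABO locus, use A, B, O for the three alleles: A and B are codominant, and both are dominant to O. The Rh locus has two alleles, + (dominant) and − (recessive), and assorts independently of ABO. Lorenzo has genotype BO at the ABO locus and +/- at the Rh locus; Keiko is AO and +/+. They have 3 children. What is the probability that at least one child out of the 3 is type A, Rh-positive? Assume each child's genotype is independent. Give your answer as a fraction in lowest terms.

37/64

ABO cross BO × AO → 1/4 O, 1/4 A, 1/4 B, 1/4 AB.
Rh cross +/- × +/+ → 1 Rh+; so P(type A, Rh-positive) = 1/4 × 1 = 1/4 per child.
P(none) = (3/4)^3 = 27/64; P(at least one) = 1 − 27/64 = 37/64.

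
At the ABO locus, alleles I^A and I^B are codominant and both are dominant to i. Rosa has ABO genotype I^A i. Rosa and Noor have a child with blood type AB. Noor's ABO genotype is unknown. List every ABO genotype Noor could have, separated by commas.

I^A I^B, I^B I^B, I^B i

For each candidate genotype of Noor, check whether crossing it with I^A i can produce every observed child phenotype.
  I^A I^A → possible child types {A} ✗
  I^A I^B → possible child types {A, B, AB} ✓
  I^A i → possible child types {O, A} ✗
  I^B I^B → possible child types {B, AB} ✓
  I^B i → possible child types {O, A, B, AB} ✓
  i i → possible child types {O, A} ✗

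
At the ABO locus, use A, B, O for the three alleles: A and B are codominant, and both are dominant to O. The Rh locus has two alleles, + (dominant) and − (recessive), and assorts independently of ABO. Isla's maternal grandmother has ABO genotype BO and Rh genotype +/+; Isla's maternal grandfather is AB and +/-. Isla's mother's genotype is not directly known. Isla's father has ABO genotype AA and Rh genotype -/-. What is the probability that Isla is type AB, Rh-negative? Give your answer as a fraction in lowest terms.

Isla's mother's ABO genotype from BO × AB: 1/4 AB, 1/4 AO, 1/4 BB, 1/4 BO.
Crossing each possibility with the father AA and summing P(type AB): 1/4·1/2 + 1/4·0 + 1/4·1 + 1/4·1/2 = 1/2.
Similarly for Rh via the mother's Rh distribution: P(Rh-) = 1/4.
Independent loci: 1/2 × 1/4 = 1/8.

1/8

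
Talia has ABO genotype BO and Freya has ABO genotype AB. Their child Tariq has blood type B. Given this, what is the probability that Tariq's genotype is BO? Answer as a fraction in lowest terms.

Cross BO × AB → 1/4 AB, 1/4 AO, 1/4 BB, 1/4 BO.
Type-B genotypes among offspring: BB (1/4), BO (1/4); total 1/2.
P(BO | type B) = (1/4) / (1/2) = 1/2.

1/2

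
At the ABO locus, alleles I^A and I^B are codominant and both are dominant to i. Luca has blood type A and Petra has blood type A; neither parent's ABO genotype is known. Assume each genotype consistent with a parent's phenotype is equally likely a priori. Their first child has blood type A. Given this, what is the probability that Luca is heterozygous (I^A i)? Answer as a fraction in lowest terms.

7/15

Possible genotypes: Luca ∈ {I^A I^A, I^A i}; Petra ∈ {I^A I^A, I^A i}.
Weight each parental genotype pair by prior × P(type-A child):
  I^A I^A × I^A I^A: posterior weight 4/15.
  I^A I^A × I^A i: posterior weight 4/15.
  I^A i × I^A I^A: posterior weight 4/15.
  I^A i × I^A i: posterior weight 1/5.
Sum the posterior weight over pairs where Luca is I^A i: 7/15.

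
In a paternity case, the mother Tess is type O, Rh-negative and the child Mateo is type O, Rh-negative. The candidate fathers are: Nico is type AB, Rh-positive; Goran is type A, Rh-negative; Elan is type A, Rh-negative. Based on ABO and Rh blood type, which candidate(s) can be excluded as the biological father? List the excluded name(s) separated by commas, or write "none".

Nico

A candidate is excluded only if no genotype consistent with his phenotype could produce a type O, Rh-negative child with a type O, Rh-negative mother.
Nico (type AB, Rh+): no genotype consistent with that phenotype can produce a type-O Rh- child with a type-O mother.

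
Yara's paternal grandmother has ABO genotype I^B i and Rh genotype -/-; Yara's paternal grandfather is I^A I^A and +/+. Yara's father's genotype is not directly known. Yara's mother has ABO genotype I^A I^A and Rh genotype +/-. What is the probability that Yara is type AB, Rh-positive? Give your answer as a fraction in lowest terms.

Yara's father's ABO genotype from I^B i × I^A I^A: 1/2 I^A I^B, 1/2 I^A i.
Crossing each possibility with the mother I^A I^A and summing P(type AB): 1/2·1/2 + 1/2·0 = 1/4.
Similarly for Rh via the father's Rh distribution: P(Rh+) = 3/4.
Independent loci: 1/4 × 3/4 = 3/16.

3/16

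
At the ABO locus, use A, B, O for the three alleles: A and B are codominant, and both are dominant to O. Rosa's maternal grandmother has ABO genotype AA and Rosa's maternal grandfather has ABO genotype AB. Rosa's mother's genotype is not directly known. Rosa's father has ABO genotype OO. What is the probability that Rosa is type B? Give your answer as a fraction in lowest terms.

1/4

Rosa's mother's ABO genotype from AA × AB: 1/2 AA, 1/2 AB.
Crossing each possibility with the father OO and summing P(type B): 1/2·0 + 1/2·1/2 = 1/4.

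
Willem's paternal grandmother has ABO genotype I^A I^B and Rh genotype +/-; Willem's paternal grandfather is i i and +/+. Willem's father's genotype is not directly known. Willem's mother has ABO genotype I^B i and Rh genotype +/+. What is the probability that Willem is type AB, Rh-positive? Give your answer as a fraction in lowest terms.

Willem's father's ABO genotype from I^A I^B × i i: 1/2 I^A i, 1/2 I^B i.
Crossing each possibility with the mother I^B i and summing P(type AB): 1/2·1/4 + 1/2·0 = 1/8.
Similarly for Rh via the father's Rh distribution: P(Rh+) = 1.
Independent loci: 1/8 × 1 = 1/8.

1/8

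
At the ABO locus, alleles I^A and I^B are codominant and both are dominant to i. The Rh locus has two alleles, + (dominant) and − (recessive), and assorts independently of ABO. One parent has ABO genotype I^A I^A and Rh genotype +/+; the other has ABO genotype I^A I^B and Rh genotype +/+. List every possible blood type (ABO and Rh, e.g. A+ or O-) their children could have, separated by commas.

A+, AB+

Gametes from I^A I^A × I^A I^B give offspring ABO genotypes I^A I^A, I^A I^B, i.e. phenotypes A, AB.
Rh cross +/+ × +/+ → phenotypes Rh+.
Combining independently: A+, AB+.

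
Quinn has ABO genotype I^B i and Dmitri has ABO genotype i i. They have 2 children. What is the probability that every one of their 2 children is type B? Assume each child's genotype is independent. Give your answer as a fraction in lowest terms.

ABO cross I^B i × i i → 1/2 O, 1/2 B.
So P(type B) = 1/2 per child.
All 2 independent: (1/2)^2 = 1/4.

1/4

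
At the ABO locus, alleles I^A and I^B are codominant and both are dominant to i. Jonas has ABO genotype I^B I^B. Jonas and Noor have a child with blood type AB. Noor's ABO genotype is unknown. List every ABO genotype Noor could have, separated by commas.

For each candidate genotype of Noor, check whether crossing it with I^B I^B can produce every observed child phenotype.
  I^A I^A → possible child types {AB} ✓
  I^A I^B → possible child types {B, AB} ✓
  I^A i → possible child types {B, AB} ✓
  I^B I^B → possible child types {B} ✗
  I^B i → possible child types {B} ✗
  i i → possible child types {B} ✗

I^A I^A, I^A I^B, I^A i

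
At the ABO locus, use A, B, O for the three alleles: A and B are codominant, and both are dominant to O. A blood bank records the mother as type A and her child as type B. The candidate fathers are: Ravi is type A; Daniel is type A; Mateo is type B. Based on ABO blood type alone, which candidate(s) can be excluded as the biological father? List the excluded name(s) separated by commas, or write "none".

Ravi, Daniel

A candidate is excluded only if no genotype consistent with his phenotype could produce a type B child with a type A mother.
Ravi (type A): no genotype consistent with that phenotype can produce a type-B child with a type-A mother.
Daniel (type A): no genotype consistent with that phenotype can produce a type-B child with a type-A mother.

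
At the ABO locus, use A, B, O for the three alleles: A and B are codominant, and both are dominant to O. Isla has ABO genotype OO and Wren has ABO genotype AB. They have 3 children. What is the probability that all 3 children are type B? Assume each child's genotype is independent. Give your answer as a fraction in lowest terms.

ABO cross OO × AB → 1/2 A, 1/2 B.
So P(type B) = 1/2 per child.
All 3 independent: (1/2)^3 = 1/8.

1/8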